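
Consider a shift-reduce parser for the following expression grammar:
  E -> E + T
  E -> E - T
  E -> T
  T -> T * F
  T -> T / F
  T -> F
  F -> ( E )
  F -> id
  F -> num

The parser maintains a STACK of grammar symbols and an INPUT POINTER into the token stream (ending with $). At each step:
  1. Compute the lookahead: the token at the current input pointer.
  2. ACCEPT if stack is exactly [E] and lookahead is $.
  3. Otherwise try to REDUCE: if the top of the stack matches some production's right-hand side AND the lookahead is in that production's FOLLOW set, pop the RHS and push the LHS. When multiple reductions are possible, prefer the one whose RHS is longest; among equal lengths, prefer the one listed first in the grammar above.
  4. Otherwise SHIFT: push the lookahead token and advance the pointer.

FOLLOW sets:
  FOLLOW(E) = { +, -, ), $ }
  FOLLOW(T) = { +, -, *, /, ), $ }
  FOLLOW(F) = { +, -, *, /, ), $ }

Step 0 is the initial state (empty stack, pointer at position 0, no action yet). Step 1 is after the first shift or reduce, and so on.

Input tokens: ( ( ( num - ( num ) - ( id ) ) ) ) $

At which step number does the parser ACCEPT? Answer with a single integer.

Step 1: shift (. Stack=[(] ptr=1 lookahead=( remaining=[( ( num - ( num ) - ( id ) ) ) ) $]
Step 2: shift (. Stack=[( (] ptr=2 lookahead=( remaining=[( num - ( num ) - ( id ) ) ) ) $]
Step 3: shift (. Stack=[( ( (] ptr=3 lookahead=num remaining=[num - ( num ) - ( id ) ) ) ) $]
Step 4: shift num. Stack=[( ( ( num] ptr=4 lookahead=- remaining=[- ( num ) - ( id ) ) ) ) $]
Step 5: reduce F->num. Stack=[( ( ( F] ptr=4 lookahead=- remaining=[- ( num ) - ( id ) ) ) ) $]
Step 6: reduce T->F. Stack=[( ( ( T] ptr=4 lookahead=- remaining=[- ( num ) - ( id ) ) ) ) $]
Step 7: reduce E->T. Stack=[( ( ( E] ptr=4 lookahead=- remaining=[- ( num ) - ( id ) ) ) ) $]
Step 8: shift -. Stack=[( ( ( E -] ptr=5 lookahead=( remaining=[( num ) - ( id ) ) ) ) $]
Step 9: shift (. Stack=[( ( ( E - (] ptr=6 lookahead=num remaining=[num ) - ( id ) ) ) ) $]
Step 10: shift num. Stack=[( ( ( E - ( num] ptr=7 lookahead=) remaining=[) - ( id ) ) ) ) $]
Step 11: reduce F->num. Stack=[( ( ( E - ( F] ptr=7 lookahead=) remaining=[) - ( id ) ) ) ) $]
Step 12: reduce T->F. Stack=[( ( ( E - ( T] ptr=7 lookahead=) remaining=[) - ( id ) ) ) ) $]
Step 13: reduce E->T. Stack=[( ( ( E - ( E] ptr=7 lookahead=) remaining=[) - ( id ) ) ) ) $]
Step 14: shift ). Stack=[( ( ( E - ( E )] ptr=8 lookahead=- remaining=[- ( id ) ) ) ) $]
Step 15: reduce F->( E ). Stack=[( ( ( E - F] ptr=8 lookahead=- remaining=[- ( id ) ) ) ) $]
Step 16: reduce T->F. Stack=[( ( ( E - T] ptr=8 lookahead=- remaining=[- ( id ) ) ) ) $]
Step 17: reduce E->E - T. Stack=[( ( ( E] ptr=8 lookahead=- remaining=[- ( id ) ) ) ) $]
Step 18: shift -. Stack=[( ( ( E -] ptr=9 lookahead=( remaining=[( id ) ) ) ) $]
Step 19: shift (. Stack=[( ( ( E - (] ptr=10 lookahead=id remaining=[id ) ) ) ) $]
Step 20: shift id. Stack=[( ( ( E - ( id] ptr=11 lookahead=) remaining=[) ) ) ) $]
Step 21: reduce F->id. Stack=[( ( ( E - ( F] ptr=11 lookahead=) remaining=[) ) ) ) $]
Step 22: reduce T->F. Stack=[( ( ( E - ( T] ptr=11 lookahead=) remaining=[) ) ) ) $]
Step 23: reduce E->T. Stack=[( ( ( E - ( E] ptr=11 lookahead=) remaining=[) ) ) ) $]
Step 24: shift ). Stack=[( ( ( E - ( E )] ptr=12 lookahead=) remaining=[) ) ) $]
Step 25: reduce F->( E ). Stack=[( ( ( E - F] ptr=12 lookahead=) remaining=[) ) ) $]
Step 26: reduce T->F. Stack=[( ( ( E - T] ptr=12 lookahead=) remaining=[) ) ) $]
Step 27: reduce E->E - T. Stack=[( ( ( E] ptr=12 lookahead=) remaining=[) ) ) $]
Step 28: shift ). Stack=[( ( ( E )] ptr=13 lookahead=) remaining=[) ) $]
Step 29: reduce F->( E ). Stack=[( ( F] ptr=13 lookahead=) remaining=[) ) $]
Step 30: reduce T->F. Stack=[( ( T] ptr=13 lookahead=) remaining=[) ) $]
Step 31: reduce E->T. Stack=[( ( E] ptr=13 lookahead=) remaining=[) ) $]
Step 32: shift ). Stack=[( ( E )] ptr=14 lookahead=) remaining=[) $]
Step 33: reduce F->( E ). Stack=[( F] ptr=14 lookahead=) remaining=[) $]
Step 34: reduce T->F. Stack=[( T] ptr=14 lookahead=) remaining=[) $]
Step 35: reduce E->T. Stack=[( E] ptr=14 lookahead=) remaining=[) $]
Step 36: shift ). Stack=[( E )] ptr=15 lookahead=$ remaining=[$]
Step 37: reduce F->( E ). Stack=[F] ptr=15 lookahead=$ remaining=[$]
Step 38: reduce T->F. Stack=[T] ptr=15 lookahead=$ remaining=[$]
Step 39: reduce E->T. Stack=[E] ptr=15 lookahead=$ remaining=[$]
Step 40: accept. Stack=[E] ptr=15 lookahead=$ remaining=[$]

Answer: 40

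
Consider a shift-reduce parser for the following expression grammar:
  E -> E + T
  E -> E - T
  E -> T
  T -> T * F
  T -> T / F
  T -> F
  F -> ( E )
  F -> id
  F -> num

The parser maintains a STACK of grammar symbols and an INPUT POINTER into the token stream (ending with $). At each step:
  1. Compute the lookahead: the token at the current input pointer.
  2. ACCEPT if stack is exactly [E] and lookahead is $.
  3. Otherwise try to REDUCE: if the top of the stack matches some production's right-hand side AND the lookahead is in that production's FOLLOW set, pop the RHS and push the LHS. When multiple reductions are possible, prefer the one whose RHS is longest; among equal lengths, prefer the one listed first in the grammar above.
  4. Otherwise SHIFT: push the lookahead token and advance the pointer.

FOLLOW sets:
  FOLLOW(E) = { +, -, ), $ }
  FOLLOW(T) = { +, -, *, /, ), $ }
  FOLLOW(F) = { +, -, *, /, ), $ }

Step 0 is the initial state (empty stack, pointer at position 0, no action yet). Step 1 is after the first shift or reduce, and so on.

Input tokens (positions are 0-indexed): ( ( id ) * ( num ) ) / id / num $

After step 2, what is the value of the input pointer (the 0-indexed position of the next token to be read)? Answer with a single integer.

Answer: 2

Derivation:
Step 1: shift (. Stack=[(] ptr=1 lookahead=( remaining=[( id ) * ( num ) ) / id / num $]
Step 2: shift (. Stack=[( (] ptr=2 lookahead=id remaining=[id ) * ( num ) ) / id / num $]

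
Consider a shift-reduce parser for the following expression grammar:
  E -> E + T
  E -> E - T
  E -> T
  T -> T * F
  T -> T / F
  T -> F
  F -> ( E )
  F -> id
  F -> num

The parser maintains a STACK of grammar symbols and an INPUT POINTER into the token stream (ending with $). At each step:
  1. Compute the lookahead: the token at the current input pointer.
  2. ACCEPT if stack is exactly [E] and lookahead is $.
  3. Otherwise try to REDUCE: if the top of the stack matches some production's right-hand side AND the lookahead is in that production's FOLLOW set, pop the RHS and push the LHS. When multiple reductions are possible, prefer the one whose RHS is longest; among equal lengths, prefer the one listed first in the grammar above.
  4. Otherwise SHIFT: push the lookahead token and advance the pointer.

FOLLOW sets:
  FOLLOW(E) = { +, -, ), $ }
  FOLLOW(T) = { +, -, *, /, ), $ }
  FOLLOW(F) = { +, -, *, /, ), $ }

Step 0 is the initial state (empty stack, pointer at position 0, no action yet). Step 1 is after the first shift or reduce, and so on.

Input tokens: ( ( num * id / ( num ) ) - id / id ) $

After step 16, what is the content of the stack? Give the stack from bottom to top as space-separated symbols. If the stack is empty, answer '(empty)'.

Step 1: shift (. Stack=[(] ptr=1 lookahead=( remaining=[( num * id / ( num ) ) - id / id ) $]
Step 2: shift (. Stack=[( (] ptr=2 lookahead=num remaining=[num * id / ( num ) ) - id / id ) $]
Step 3: shift num. Stack=[( ( num] ptr=3 lookahead=* remaining=[* id / ( num ) ) - id / id ) $]
Step 4: reduce F->num. Stack=[( ( F] ptr=3 lookahead=* remaining=[* id / ( num ) ) - id / id ) $]
Step 5: reduce T->F. Stack=[( ( T] ptr=3 lookahead=* remaining=[* id / ( num ) ) - id / id ) $]
Step 6: shift *. Stack=[( ( T *] ptr=4 lookahead=id remaining=[id / ( num ) ) - id / id ) $]
Step 7: shift id. Stack=[( ( T * id] ptr=5 lookahead=/ remaining=[/ ( num ) ) - id / id ) $]
Step 8: reduce F->id. Stack=[( ( T * F] ptr=5 lookahead=/ remaining=[/ ( num ) ) - id / id ) $]
Step 9: reduce T->T * F. Stack=[( ( T] ptr=5 lookahead=/ remaining=[/ ( num ) ) - id / id ) $]
Step 10: shift /. Stack=[( ( T /] ptr=6 lookahead=( remaining=[( num ) ) - id / id ) $]
Step 11: shift (. Stack=[( ( T / (] ptr=7 lookahead=num remaining=[num ) ) - id / id ) $]
Step 12: shift num. Stack=[( ( T / ( num] ptr=8 lookahead=) remaining=[) ) - id / id ) $]
Step 13: reduce F->num. Stack=[( ( T / ( F] ptr=8 lookahead=) remaining=[) ) - id / id ) $]
Step 14: reduce T->F. Stack=[( ( T / ( T] ptr=8 lookahead=) remaining=[) ) - id / id ) $]
Step 15: reduce E->T. Stack=[( ( T / ( E] ptr=8 lookahead=) remaining=[) ) - id / id ) $]
Step 16: shift ). Stack=[( ( T / ( E )] ptr=9 lookahead=) remaining=[) - id / id ) $]

Answer: ( ( T / ( E )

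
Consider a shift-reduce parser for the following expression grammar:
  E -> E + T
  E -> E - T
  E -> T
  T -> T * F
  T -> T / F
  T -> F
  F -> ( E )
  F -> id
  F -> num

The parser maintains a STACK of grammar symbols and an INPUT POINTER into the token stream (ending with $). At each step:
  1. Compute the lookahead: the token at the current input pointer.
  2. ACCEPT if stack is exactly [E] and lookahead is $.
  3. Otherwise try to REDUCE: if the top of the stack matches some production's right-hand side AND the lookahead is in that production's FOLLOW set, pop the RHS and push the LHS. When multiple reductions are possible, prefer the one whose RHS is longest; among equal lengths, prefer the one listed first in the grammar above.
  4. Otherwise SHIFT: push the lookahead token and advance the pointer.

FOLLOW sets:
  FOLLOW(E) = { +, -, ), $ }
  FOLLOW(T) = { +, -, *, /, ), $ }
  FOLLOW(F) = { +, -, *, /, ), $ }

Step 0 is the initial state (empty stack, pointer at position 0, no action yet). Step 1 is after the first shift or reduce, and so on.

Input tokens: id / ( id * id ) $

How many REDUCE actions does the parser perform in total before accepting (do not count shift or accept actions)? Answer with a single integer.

Step 1: shift id. Stack=[id] ptr=1 lookahead=/ remaining=[/ ( id * id ) $]
Step 2: reduce F->id. Stack=[F] ptr=1 lookahead=/ remaining=[/ ( id * id ) $]
Step 3: reduce T->F. Stack=[T] ptr=1 lookahead=/ remaining=[/ ( id * id ) $]
Step 4: shift /. Stack=[T /] ptr=2 lookahead=( remaining=[( id * id ) $]
Step 5: shift (. Stack=[T / (] ptr=3 lookahead=id remaining=[id * id ) $]
Step 6: shift id. Stack=[T / ( id] ptr=4 lookahead=* remaining=[* id ) $]
Step 7: reduce F->id. Stack=[T / ( F] ptr=4 lookahead=* remaining=[* id ) $]
Step 8: reduce T->F. Stack=[T / ( T] ptr=4 lookahead=* remaining=[* id ) $]
Step 9: shift *. Stack=[T / ( T *] ptr=5 lookahead=id remaining=[id ) $]
Step 10: shift id. Stack=[T / ( T * id] ptr=6 lookahead=) remaining=[) $]
Step 11: reduce F->id. Stack=[T / ( T * F] ptr=6 lookahead=) remaining=[) $]
Step 12: reduce T->T * F. Stack=[T / ( T] ptr=6 lookahead=) remaining=[) $]
Step 13: reduce E->T. Stack=[T / ( E] ptr=6 lookahead=) remaining=[) $]
Step 14: shift ). Stack=[T / ( E )] ptr=7 lookahead=$ remaining=[$]
Step 15: reduce F->( E ). Stack=[T / F] ptr=7 lookahead=$ remaining=[$]
Step 16: reduce T->T / F. Stack=[T] ptr=7 lookahead=$ remaining=[$]
Step 17: reduce E->T. Stack=[E] ptr=7 lookahead=$ remaining=[$]
Step 18: accept. Stack=[E] ptr=7 lookahead=$ remaining=[$]

Answer: 10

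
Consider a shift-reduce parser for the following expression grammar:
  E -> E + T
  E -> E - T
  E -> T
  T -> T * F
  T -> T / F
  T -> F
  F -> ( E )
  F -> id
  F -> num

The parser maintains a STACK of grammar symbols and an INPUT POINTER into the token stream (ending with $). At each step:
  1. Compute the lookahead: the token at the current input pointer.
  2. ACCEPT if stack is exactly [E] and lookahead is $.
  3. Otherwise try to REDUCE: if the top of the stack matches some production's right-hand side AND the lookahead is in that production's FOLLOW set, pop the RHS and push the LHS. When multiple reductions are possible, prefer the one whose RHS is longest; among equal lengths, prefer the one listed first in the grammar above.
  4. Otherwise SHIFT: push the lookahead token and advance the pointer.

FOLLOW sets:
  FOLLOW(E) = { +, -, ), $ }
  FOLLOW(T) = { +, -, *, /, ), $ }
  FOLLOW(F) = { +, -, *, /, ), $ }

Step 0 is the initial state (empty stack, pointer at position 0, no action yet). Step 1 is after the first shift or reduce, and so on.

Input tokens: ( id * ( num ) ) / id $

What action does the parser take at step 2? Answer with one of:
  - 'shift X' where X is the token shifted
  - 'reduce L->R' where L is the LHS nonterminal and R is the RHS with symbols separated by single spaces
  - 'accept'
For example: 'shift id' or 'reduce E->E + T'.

Answer: shift id

Derivation:
Step 1: shift (. Stack=[(] ptr=1 lookahead=id remaining=[id * ( num ) ) / id $]
Step 2: shift id. Stack=[( id] ptr=2 lookahead=* remaining=[* ( num ) ) / id $]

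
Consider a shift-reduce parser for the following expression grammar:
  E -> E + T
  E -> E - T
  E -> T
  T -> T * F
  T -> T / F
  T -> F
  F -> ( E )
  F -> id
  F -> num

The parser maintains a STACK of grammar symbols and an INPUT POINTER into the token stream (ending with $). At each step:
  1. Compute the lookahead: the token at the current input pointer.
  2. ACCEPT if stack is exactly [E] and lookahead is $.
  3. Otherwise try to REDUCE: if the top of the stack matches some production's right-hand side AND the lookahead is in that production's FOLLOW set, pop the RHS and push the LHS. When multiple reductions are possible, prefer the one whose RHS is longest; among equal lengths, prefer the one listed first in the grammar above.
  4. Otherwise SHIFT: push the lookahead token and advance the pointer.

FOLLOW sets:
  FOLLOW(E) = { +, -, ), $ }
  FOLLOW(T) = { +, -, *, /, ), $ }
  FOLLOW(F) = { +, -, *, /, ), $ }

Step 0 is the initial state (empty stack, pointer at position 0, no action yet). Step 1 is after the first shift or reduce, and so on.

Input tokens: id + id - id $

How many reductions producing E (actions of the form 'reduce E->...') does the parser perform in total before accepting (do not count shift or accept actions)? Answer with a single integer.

Answer: 3

Derivation:
Step 1: shift id. Stack=[id] ptr=1 lookahead=+ remaining=[+ id - id $]
Step 2: reduce F->id. Stack=[F] ptr=1 lookahead=+ remaining=[+ id - id $]
Step 3: reduce T->F. Stack=[T] ptr=1 lookahead=+ remaining=[+ id - id $]
Step 4: reduce E->T. Stack=[E] ptr=1 lookahead=+ remaining=[+ id - id $]
Step 5: shift +. Stack=[E +] ptr=2 lookahead=id remaining=[id - id $]
Step 6: shift id. Stack=[E + id] ptr=3 lookahead=- remaining=[- id $]
Step 7: reduce F->id. Stack=[E + F] ptr=3 lookahead=- remaining=[- id $]
Step 8: reduce T->F. Stack=[E + T] ptr=3 lookahead=- remaining=[- id $]
Step 9: reduce E->E + T. Stack=[E] ptr=3 lookahead=- remaining=[- id $]
Step 10: shift -. Stack=[E -] ptr=4 lookahead=id remaining=[id $]
Step 11: shift id. Stack=[E - id] ptr=5 lookahead=$ remaining=[$]
Step 12: reduce F->id. Stack=[E - F] ptr=5 lookahead=$ remaining=[$]
Step 13: reduce T->F. Stack=[E - T] ptr=5 lookahead=$ remaining=[$]
Step 14: reduce E->E - T. Stack=[E] ptr=5 lookahead=$ remaining=[$]
Step 15: accept. Stack=[E] ptr=5 lookahead=$ remaining=[$]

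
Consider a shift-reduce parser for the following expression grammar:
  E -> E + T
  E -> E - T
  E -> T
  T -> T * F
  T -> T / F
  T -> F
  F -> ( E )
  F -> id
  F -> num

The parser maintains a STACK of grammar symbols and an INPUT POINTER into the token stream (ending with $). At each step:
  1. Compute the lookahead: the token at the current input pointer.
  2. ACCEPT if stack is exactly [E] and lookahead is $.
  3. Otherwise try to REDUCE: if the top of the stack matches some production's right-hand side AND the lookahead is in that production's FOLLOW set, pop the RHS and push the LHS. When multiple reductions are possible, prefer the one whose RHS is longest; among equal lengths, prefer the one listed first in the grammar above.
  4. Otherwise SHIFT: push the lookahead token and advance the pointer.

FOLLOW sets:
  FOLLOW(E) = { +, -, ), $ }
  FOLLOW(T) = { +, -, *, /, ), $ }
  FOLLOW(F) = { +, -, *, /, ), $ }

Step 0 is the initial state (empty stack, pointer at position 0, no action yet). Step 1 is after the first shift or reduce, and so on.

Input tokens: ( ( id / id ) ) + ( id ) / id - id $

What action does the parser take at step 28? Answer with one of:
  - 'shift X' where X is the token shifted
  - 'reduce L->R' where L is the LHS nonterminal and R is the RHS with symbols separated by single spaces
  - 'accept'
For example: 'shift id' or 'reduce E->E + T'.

Step 1: shift (. Stack=[(] ptr=1 lookahead=( remaining=[( id / id ) ) + ( id ) / id - id $]
Step 2: shift (. Stack=[( (] ptr=2 lookahead=id remaining=[id / id ) ) + ( id ) / id - id $]
Step 3: shift id. Stack=[( ( id] ptr=3 lookahead=/ remaining=[/ id ) ) + ( id ) / id - id $]
Step 4: reduce F->id. Stack=[( ( F] ptr=3 lookahead=/ remaining=[/ id ) ) + ( id ) / id - id $]
Step 5: reduce T->F. Stack=[( ( T] ptr=3 lookahead=/ remaining=[/ id ) ) + ( id ) / id - id $]
Step 6: shift /. Stack=[( ( T /] ptr=4 lookahead=id remaining=[id ) ) + ( id ) / id - id $]
Step 7: shift id. Stack=[( ( T / id] ptr=5 lookahead=) remaining=[) ) + ( id ) / id - id $]
Step 8: reduce F->id. Stack=[( ( T / F] ptr=5 lookahead=) remaining=[) ) + ( id ) / id - id $]
Step 9: reduce T->T / F. Stack=[( ( T] ptr=5 lookahead=) remaining=[) ) + ( id ) / id - id $]
Step 10: reduce E->T. Stack=[( ( E] ptr=5 lookahead=) remaining=[) ) + ( id ) / id - id $]
Step 11: shift ). Stack=[( ( E )] ptr=6 lookahead=) remaining=[) + ( id ) / id - id $]
Step 12: reduce F->( E ). Stack=[( F] ptr=6 lookahead=) remaining=[) + ( id ) / id - id $]
Step 13: reduce T->F. Stack=[( T] ptr=6 lookahead=) remaining=[) + ( id ) / id - id $]
Step 14: reduce E->T. Stack=[( E] ptr=6 lookahead=) remaining=[) + ( id ) / id - id $]
Step 15: shift ). Stack=[( E )] ptr=7 lookahead=+ remaining=[+ ( id ) / id - id $]
Step 16: reduce F->( E ). Stack=[F] ptr=7 lookahead=+ remaining=[+ ( id ) / id - id $]
Step 17: reduce T->F. Stack=[T] ptr=7 lookahead=+ remaining=[+ ( id ) / id - id $]
Step 18: reduce E->T. Stack=[E] ptr=7 lookahead=+ remaining=[+ ( id ) / id - id $]
Step 19: shift +. Stack=[E +] ptr=8 lookahead=( remaining=[( id ) / id - id $]
Step 20: shift (. Stack=[E + (] ptr=9 lookahead=id remaining=[id ) / id - id $]
Step 21: shift id. Stack=[E + ( id] ptr=10 lookahead=) remaining=[) / id - id $]
Step 22: reduce F->id. Stack=[E + ( F] ptr=10 lookahead=) remaining=[) / id - id $]
Step 23: reduce T->F. Stack=[E + ( T] ptr=10 lookahead=) remaining=[) / id - id $]
Step 24: reduce E->T. Stack=[E + ( E] ptr=10 lookahead=) remaining=[) / id - id $]
Step 25: shift ). Stack=[E + ( E )] ptr=11 lookahead=/ remaining=[/ id - id $]
Step 26: reduce F->( E ). Stack=[E + F] ptr=11 lookahead=/ remaining=[/ id - id $]
Step 27: reduce T->F. Stack=[E + T] ptr=11 lookahead=/ remaining=[/ id - id $]
Step 28: shift /. Stack=[E + T /] ptr=12 lookahead=id remaining=[id - id $]

Answer: shift /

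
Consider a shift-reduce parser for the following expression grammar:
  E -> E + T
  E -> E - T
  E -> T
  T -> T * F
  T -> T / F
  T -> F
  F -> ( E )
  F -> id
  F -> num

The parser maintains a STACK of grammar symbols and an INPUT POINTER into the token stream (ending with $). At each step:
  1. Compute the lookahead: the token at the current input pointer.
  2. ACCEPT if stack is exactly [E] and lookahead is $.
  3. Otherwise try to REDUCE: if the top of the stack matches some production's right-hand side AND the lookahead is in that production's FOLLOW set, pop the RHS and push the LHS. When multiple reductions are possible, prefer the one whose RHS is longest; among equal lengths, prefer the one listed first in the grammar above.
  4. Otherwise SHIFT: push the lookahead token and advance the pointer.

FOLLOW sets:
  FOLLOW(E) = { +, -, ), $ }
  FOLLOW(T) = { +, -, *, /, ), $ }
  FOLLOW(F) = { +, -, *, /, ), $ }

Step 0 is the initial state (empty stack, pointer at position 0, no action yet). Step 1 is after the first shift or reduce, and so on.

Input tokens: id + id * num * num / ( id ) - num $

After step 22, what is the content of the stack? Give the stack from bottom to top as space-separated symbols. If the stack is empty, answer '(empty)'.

Step 1: shift id. Stack=[id] ptr=1 lookahead=+ remaining=[+ id * num * num / ( id ) - num $]
Step 2: reduce F->id. Stack=[F] ptr=1 lookahead=+ remaining=[+ id * num * num / ( id ) - num $]
Step 3: reduce T->F. Stack=[T] ptr=1 lookahead=+ remaining=[+ id * num * num / ( id ) - num $]
Step 4: reduce E->T. Stack=[E] ptr=1 lookahead=+ remaining=[+ id * num * num / ( id ) - num $]
Step 5: shift +. Stack=[E +] ptr=2 lookahead=id remaining=[id * num * num / ( id ) - num $]
Step 6: shift id. Stack=[E + id] ptr=3 lookahead=* remaining=[* num * num / ( id ) - num $]
Step 7: reduce F->id. Stack=[E + F] ptr=3 lookahead=* remaining=[* num * num / ( id ) - num $]
Step 8: reduce T->F. Stack=[E + T] ptr=3 lookahead=* remaining=[* num * num / ( id ) - num $]
Step 9: shift *. Stack=[E + T *] ptr=4 lookahead=num remaining=[num * num / ( id ) - num $]
Step 10: shift num. Stack=[E + T * num] ptr=5 lookahead=* remaining=[* num / ( id ) - num $]
Step 11: reduce F->num. Stack=[E + T * F] ptr=5 lookahead=* remaining=[* num / ( id ) - num $]
Step 12: reduce T->T * F. Stack=[E + T] ptr=5 lookahead=* remaining=[* num / ( id ) - num $]
Step 13: shift *. Stack=[E + T *] ptr=6 lookahead=num remaining=[num / ( id ) - num $]
Step 14: shift num. Stack=[E + T * num] ptr=7 lookahead=/ remaining=[/ ( id ) - num $]
Step 15: reduce F->num. Stack=[E + T * F] ptr=7 lookahead=/ remaining=[/ ( id ) - num $]
Step 16: reduce T->T * F. Stack=[E + T] ptr=7 lookahead=/ remaining=[/ ( id ) - num $]
Step 17: shift /. Stack=[E + T /] ptr=8 lookahead=( remaining=[( id ) - num $]
Step 18: shift (. Stack=[E + T / (] ptr=9 lookahead=id remaining=[id ) - num $]
Step 19: shift id. Stack=[E + T / ( id] ptr=10 lookahead=) remaining=[) - num $]
Step 20: reduce F->id. Stack=[E + T / ( F] ptr=10 lookahead=) remaining=[) - num $]
Step 21: reduce T->F. Stack=[E + T / ( T] ptr=10 lookahead=) remaining=[) - num $]
Step 22: reduce E->T. Stack=[E + T / ( E] ptr=10 lookahead=) remaining=[) - num $]

Answer: E + T / ( E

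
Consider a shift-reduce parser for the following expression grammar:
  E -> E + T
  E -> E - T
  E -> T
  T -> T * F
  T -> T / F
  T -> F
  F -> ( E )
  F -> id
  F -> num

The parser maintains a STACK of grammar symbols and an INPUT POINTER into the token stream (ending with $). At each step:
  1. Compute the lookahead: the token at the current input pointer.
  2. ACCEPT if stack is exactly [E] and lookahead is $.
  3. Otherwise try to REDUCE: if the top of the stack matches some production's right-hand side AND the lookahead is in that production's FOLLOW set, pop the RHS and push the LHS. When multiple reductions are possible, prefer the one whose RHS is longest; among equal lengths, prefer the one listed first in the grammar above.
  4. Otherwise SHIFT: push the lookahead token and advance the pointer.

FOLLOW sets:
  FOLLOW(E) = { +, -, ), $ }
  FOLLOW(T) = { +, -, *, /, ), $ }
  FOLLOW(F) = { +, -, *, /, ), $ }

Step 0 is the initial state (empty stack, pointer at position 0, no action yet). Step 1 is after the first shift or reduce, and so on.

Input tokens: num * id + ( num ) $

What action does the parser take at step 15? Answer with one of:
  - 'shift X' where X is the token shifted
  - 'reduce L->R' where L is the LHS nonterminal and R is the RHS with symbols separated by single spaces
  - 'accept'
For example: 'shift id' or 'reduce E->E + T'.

Step 1: shift num. Stack=[num] ptr=1 lookahead=* remaining=[* id + ( num ) $]
Step 2: reduce F->num. Stack=[F] ptr=1 lookahead=* remaining=[* id + ( num ) $]
Step 3: reduce T->F. Stack=[T] ptr=1 lookahead=* remaining=[* id + ( num ) $]
Step 4: shift *. Stack=[T *] ptr=2 lookahead=id remaining=[id + ( num ) $]
Step 5: shift id. Stack=[T * id] ptr=3 lookahead=+ remaining=[+ ( num ) $]
Step 6: reduce F->id. Stack=[T * F] ptr=3 lookahead=+ remaining=[+ ( num ) $]
Step 7: reduce T->T * F. Stack=[T] ptr=3 lookahead=+ remaining=[+ ( num ) $]
Step 8: reduce E->T. Stack=[E] ptr=3 lookahead=+ remaining=[+ ( num ) $]
Step 9: shift +. Stack=[E +] ptr=4 lookahead=( remaining=[( num ) $]
Step 10: shift (. Stack=[E + (] ptr=5 lookahead=num remaining=[num ) $]
Step 11: shift num. Stack=[E + ( num] ptr=6 lookahead=) remaining=[) $]
Step 12: reduce F->num. Stack=[E + ( F] ptr=6 lookahead=) remaining=[) $]
Step 13: reduce T->F. Stack=[E + ( T] ptr=6 lookahead=) remaining=[) $]
Step 14: reduce E->T. Stack=[E + ( E] ptr=6 lookahead=) remaining=[) $]
Step 15: shift ). Stack=[E + ( E )] ptr=7 lookahead=$ remaining=[$]

Answer: shift )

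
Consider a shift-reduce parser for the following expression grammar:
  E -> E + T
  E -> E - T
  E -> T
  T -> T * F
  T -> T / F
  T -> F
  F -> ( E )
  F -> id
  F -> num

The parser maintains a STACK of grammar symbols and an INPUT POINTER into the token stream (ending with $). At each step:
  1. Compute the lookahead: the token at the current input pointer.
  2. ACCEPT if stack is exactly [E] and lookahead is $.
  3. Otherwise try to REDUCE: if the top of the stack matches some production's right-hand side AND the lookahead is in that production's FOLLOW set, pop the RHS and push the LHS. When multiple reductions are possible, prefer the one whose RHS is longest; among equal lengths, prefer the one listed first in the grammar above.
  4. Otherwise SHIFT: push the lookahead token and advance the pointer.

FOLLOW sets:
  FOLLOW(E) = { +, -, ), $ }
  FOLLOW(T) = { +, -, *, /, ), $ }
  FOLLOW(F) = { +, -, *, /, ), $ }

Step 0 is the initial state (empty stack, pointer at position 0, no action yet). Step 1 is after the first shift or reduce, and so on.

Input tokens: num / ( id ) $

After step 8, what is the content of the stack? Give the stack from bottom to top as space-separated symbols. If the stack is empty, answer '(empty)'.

Step 1: shift num. Stack=[num] ptr=1 lookahead=/ remaining=[/ ( id ) $]
Step 2: reduce F->num. Stack=[F] ptr=1 lookahead=/ remaining=[/ ( id ) $]
Step 3: reduce T->F. Stack=[T] ptr=1 lookahead=/ remaining=[/ ( id ) $]
Step 4: shift /. Stack=[T /] ptr=2 lookahead=( remaining=[( id ) $]
Step 5: shift (. Stack=[T / (] ptr=3 lookahead=id remaining=[id ) $]
Step 6: shift id. Stack=[T / ( id] ptr=4 lookahead=) remaining=[) $]
Step 7: reduce F->id. Stack=[T / ( F] ptr=4 lookahead=) remaining=[) $]
Step 8: reduce T->F. Stack=[T / ( T] ptr=4 lookahead=) remaining=[) $]

Answer: T / ( T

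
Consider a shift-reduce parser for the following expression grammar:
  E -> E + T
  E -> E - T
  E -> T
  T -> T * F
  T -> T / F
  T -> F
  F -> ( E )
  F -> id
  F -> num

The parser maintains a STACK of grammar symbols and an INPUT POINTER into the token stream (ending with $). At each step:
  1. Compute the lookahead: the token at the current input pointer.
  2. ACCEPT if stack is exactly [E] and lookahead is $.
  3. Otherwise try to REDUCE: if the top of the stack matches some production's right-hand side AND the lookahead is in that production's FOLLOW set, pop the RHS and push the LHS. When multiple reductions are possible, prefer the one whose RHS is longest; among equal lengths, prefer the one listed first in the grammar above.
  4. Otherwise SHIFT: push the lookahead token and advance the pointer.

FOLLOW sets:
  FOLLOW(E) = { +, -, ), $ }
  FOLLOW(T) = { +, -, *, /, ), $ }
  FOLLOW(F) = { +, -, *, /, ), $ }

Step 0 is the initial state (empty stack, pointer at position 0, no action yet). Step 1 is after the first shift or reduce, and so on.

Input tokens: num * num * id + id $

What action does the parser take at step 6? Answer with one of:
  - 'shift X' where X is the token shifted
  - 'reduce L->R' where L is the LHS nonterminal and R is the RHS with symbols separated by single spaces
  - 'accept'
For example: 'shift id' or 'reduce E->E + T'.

Step 1: shift num. Stack=[num] ptr=1 lookahead=* remaining=[* num * id + id $]
Step 2: reduce F->num. Stack=[F] ptr=1 lookahead=* remaining=[* num * id + id $]
Step 3: reduce T->F. Stack=[T] ptr=1 lookahead=* remaining=[* num * id + id $]
Step 4: shift *. Stack=[T *] ptr=2 lookahead=num remaining=[num * id + id $]
Step 5: shift num. Stack=[T * num] ptr=3 lookahead=* remaining=[* id + id $]
Step 6: reduce F->num. Stack=[T * F] ptr=3 lookahead=* remaining=[* id + id $]

Answer: reduce F->num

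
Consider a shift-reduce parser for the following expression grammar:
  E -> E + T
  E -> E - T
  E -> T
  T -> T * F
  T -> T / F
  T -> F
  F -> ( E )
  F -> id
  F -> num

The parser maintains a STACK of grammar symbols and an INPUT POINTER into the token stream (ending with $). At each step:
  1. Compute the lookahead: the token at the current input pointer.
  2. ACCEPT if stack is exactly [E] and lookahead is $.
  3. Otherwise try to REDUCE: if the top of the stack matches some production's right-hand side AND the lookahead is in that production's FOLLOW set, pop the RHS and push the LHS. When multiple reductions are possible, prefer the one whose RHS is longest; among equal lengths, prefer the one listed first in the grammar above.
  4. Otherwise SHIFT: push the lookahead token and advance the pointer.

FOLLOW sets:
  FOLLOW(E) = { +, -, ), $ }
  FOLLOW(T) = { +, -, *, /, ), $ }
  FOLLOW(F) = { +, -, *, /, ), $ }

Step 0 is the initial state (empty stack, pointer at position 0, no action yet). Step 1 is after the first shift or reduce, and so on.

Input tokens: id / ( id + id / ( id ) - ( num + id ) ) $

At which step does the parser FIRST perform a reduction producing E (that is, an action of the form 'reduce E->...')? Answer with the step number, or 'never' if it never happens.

Answer: 9

Derivation:
Step 1: shift id. Stack=[id] ptr=1 lookahead=/ remaining=[/ ( id + id / ( id ) - ( num + id ) ) $]
Step 2: reduce F->id. Stack=[F] ptr=1 lookahead=/ remaining=[/ ( id + id / ( id ) - ( num + id ) ) $]
Step 3: reduce T->F. Stack=[T] ptr=1 lookahead=/ remaining=[/ ( id + id / ( id ) - ( num + id ) ) $]
Step 4: shift /. Stack=[T /] ptr=2 lookahead=( remaining=[( id + id / ( id ) - ( num + id ) ) $]
Step 5: shift (. Stack=[T / (] ptr=3 lookahead=id remaining=[id + id / ( id ) - ( num + id ) ) $]
Step 6: shift id. Stack=[T / ( id] ptr=4 lookahead=+ remaining=[+ id / ( id ) - ( num + id ) ) $]
Step 7: reduce F->id. Stack=[T / ( F] ptr=4 lookahead=+ remaining=[+ id / ( id ) - ( num + id ) ) $]
Step 8: reduce T->F. Stack=[T / ( T] ptr=4 lookahead=+ remaining=[+ id / ( id ) - ( num + id ) ) $]
Step 9: reduce E->T. Stack=[T / ( E] ptr=4 lookahead=+ remaining=[+ id / ( id ) - ( num + id ) ) $]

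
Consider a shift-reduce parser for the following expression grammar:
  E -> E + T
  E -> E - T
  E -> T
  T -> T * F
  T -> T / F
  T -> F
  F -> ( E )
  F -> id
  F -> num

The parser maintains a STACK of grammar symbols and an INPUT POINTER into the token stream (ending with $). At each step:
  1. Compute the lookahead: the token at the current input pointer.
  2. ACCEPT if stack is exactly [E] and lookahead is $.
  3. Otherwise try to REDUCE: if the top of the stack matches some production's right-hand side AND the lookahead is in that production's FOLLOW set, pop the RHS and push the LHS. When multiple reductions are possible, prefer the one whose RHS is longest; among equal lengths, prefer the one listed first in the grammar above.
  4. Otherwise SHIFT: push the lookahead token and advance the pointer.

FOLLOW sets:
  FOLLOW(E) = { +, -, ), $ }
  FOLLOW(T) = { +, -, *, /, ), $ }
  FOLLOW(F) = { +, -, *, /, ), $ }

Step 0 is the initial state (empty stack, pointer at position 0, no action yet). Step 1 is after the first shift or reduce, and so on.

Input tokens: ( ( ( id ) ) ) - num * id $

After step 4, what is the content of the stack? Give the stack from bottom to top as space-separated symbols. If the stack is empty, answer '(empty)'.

Step 1: shift (. Stack=[(] ptr=1 lookahead=( remaining=[( ( id ) ) ) - num * id $]
Step 2: shift (. Stack=[( (] ptr=2 lookahead=( remaining=[( id ) ) ) - num * id $]
Step 3: shift (. Stack=[( ( (] ptr=3 lookahead=id remaining=[id ) ) ) - num * id $]
Step 4: shift id. Stack=[( ( ( id] ptr=4 lookahead=) remaining=[) ) ) - num * id $]

Answer: ( ( ( id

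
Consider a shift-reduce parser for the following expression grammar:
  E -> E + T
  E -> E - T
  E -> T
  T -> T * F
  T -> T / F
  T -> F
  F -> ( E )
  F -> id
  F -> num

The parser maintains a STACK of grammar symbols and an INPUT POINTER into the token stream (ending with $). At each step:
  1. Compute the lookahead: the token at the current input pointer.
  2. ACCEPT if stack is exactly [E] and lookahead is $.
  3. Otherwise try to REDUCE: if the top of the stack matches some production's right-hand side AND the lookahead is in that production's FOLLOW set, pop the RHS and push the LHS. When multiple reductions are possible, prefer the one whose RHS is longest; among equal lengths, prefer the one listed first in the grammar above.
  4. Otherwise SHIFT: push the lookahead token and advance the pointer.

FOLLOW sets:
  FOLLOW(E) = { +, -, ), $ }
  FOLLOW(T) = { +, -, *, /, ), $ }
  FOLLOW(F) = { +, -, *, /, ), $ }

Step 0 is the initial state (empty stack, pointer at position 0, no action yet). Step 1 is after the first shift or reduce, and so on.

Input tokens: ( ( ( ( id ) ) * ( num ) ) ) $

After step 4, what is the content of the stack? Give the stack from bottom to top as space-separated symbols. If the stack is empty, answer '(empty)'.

Answer: ( ( ( (

Derivation:
Step 1: shift (. Stack=[(] ptr=1 lookahead=( remaining=[( ( ( id ) ) * ( num ) ) ) $]
Step 2: shift (. Stack=[( (] ptr=2 lookahead=( remaining=[( ( id ) ) * ( num ) ) ) $]
Step 3: shift (. Stack=[( ( (] ptr=3 lookahead=( remaining=[( id ) ) * ( num ) ) ) $]
Step 4: shift (. Stack=[( ( ( (] ptr=4 lookahead=id remaining=[id ) ) * ( num ) ) ) $]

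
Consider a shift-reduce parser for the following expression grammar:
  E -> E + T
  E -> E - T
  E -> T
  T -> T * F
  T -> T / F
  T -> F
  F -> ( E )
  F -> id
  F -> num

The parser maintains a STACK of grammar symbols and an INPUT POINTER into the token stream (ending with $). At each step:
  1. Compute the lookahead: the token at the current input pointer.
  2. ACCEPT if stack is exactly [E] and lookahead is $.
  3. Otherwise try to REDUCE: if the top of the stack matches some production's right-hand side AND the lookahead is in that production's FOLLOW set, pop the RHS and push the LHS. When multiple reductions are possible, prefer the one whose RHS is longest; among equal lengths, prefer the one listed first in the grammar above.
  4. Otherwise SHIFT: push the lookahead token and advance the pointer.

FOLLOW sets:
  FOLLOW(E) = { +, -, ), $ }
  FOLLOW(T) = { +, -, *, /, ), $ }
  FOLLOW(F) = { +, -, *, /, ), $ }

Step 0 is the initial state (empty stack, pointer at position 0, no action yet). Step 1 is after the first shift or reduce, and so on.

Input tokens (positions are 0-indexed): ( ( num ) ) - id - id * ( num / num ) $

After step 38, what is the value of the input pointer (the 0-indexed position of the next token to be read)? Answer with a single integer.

Answer: 15

Derivation:
Step 1: shift (. Stack=[(] ptr=1 lookahead=( remaining=[( num ) ) - id - id * ( num / num ) $]
Step 2: shift (. Stack=[( (] ptr=2 lookahead=num remaining=[num ) ) - id - id * ( num / num ) $]
Step 3: shift num. Stack=[( ( num] ptr=3 lookahead=) remaining=[) ) - id - id * ( num / num ) $]
Step 4: reduce F->num. Stack=[( ( F] ptr=3 lookahead=) remaining=[) ) - id - id * ( num / num ) $]
Step 5: reduce T->F. Stack=[( ( T] ptr=3 lookahead=) remaining=[) ) - id - id * ( num / num ) $]
Step 6: reduce E->T. Stack=[( ( E] ptr=3 lookahead=) remaining=[) ) - id - id * ( num / num ) $]
Step 7: shift ). Stack=[( ( E )] ptr=4 lookahead=) remaining=[) - id - id * ( num / num ) $]
Step 8: reduce F->( E ). Stack=[( F] ptr=4 lookahead=) remaining=[) - id - id * ( num / num ) $]
Step 9: reduce T->F. Stack=[( T] ptr=4 lookahead=) remaining=[) - id - id * ( num / num ) $]
Step 10: reduce E->T. Stack=[( E] ptr=4 lookahead=) remaining=[) - id - id * ( num / num ) $]
Step 11: shift ). Stack=[( E )] ptr=5 lookahead=- remaining=[- id - id * ( num / num ) $]
Step 12: reduce F->( E ). Stack=[F] ptr=5 lookahead=- remaining=[- id - id * ( num / num ) $]
Step 13: reduce T->F. Stack=[T] ptr=5 lookahead=- remaining=[- id - id * ( num / num ) $]
Step 14: reduce E->T. Stack=[E] ptr=5 lookahead=- remaining=[- id - id * ( num / num ) $]
Step 15: shift -. Stack=[E -] ptr=6 lookahead=id remaining=[id - id * ( num / num ) $]
Step 16: shift id. Stack=[E - id] ptr=7 lookahead=- remaining=[- id * ( num / num ) $]
Step 17: reduce F->id. Stack=[E - F] ptr=7 lookahead=- remaining=[- id * ( num / num ) $]
Step 18: reduce T->F. Stack=[E - T] ptr=7 lookahead=- remaining=[- id * ( num / num ) $]
Step 19: reduce E->E - T. Stack=[E] ptr=7 lookahead=- remaining=[- id * ( num / num ) $]
Step 20: shift -. Stack=[E -] ptr=8 lookahead=id remaining=[id * ( num / num ) $]
Step 21: shift id. Stack=[E - id] ptr=9 lookahead=* remaining=[* ( num / num ) $]
Step 22: reduce F->id. Stack=[E - F] ptr=9 lookahead=* remaining=[* ( num / num ) $]
Step 23: reduce T->F. Stack=[E - T] ptr=9 lookahead=* remaining=[* ( num / num ) $]
Step 24: shift *. Stack=[E - T *] ptr=10 lookahead=( remaining=[( num / num ) $]
Step 25: shift (. Stack=[E - T * (] ptr=11 lookahead=num remaining=[num / num ) $]
Step 26: shift num. Stack=[E - T * ( num] ptr=12 lookahead=/ remaining=[/ num ) $]
Step 27: reduce F->num. Stack=[E - T * ( F] ptr=12 lookahead=/ remaining=[/ num ) $]
Step 28: reduce T->F. Stack=[E - T * ( T] ptr=12 lookahead=/ remaining=[/ num ) $]
Step 29: shift /. Stack=[E - T * ( T /] ptr=13 lookahead=num remaining=[num ) $]
Step 30: shift num. Stack=[E - T * ( T / num] ptr=14 lookahead=) remaining=[) $]
Step 31: reduce F->num. Stack=[E - T * ( T / F] ptr=14 lookahead=) remaining=[) $]
Step 32: reduce T->T / F. Stack=[E - T * ( T] ptr=14 lookahead=) remaining=[) $]
Step 33: reduce E->T. Stack=[E - T * ( E] ptr=14 lookahead=) remaining=[) $]
Step 34: shift ). Stack=[E - T * ( E )] ptr=15 lookahead=$ remaining=[$]
Step 35: reduce F->( E ). Stack=[E - T * F] ptr=15 lookahead=$ remaining=[$]
Step 36: reduce T->T * F. Stack=[E - T] ptr=15 lookahead=$ remaining=[$]
Step 37: reduce E->E - T. Stack=[E] ptr=15 lookahead=$ remaining=[$]
Step 38: accept. Stack=[E] ptr=15 lookahead=$ remaining=[$]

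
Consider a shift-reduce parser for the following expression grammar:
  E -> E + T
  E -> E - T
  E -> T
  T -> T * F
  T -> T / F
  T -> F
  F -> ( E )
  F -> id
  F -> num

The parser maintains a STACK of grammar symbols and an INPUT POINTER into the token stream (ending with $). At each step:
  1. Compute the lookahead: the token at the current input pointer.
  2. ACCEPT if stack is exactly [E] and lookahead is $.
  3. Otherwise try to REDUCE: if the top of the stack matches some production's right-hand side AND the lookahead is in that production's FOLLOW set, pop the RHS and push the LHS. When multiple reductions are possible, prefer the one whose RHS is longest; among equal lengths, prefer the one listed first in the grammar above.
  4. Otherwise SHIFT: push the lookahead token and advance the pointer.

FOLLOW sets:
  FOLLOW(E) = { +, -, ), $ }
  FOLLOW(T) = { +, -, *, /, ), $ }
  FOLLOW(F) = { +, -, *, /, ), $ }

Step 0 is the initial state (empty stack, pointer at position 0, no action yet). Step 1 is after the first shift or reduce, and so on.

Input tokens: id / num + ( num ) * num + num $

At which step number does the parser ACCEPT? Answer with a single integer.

Step 1: shift id. Stack=[id] ptr=1 lookahead=/ remaining=[/ num + ( num ) * num + num $]
Step 2: reduce F->id. Stack=[F] ptr=1 lookahead=/ remaining=[/ num + ( num ) * num + num $]
Step 3: reduce T->F. Stack=[T] ptr=1 lookahead=/ remaining=[/ num + ( num ) * num + num $]
Step 4: shift /. Stack=[T /] ptr=2 lookahead=num remaining=[num + ( num ) * num + num $]
Step 5: shift num. Stack=[T / num] ptr=3 lookahead=+ remaining=[+ ( num ) * num + num $]
Step 6: reduce F->num. Stack=[T / F] ptr=3 lookahead=+ remaining=[+ ( num ) * num + num $]
Step 7: reduce T->T / F. Stack=[T] ptr=3 lookahead=+ remaining=[+ ( num ) * num + num $]
Step 8: reduce E->T. Stack=[E] ptr=3 lookahead=+ remaining=[+ ( num ) * num + num $]
Step 9: shift +. Stack=[E +] ptr=4 lookahead=( remaining=[( num ) * num + num $]
Step 10: shift (. Stack=[E + (] ptr=5 lookahead=num remaining=[num ) * num + num $]
Step 11: shift num. Stack=[E + ( num] ptr=6 lookahead=) remaining=[) * num + num $]
Step 12: reduce F->num. Stack=[E + ( F] ptr=6 lookahead=) remaining=[) * num + num $]
Step 13: reduce T->F. Stack=[E + ( T] ptr=6 lookahead=) remaining=[) * num + num $]
Step 14: reduce E->T. Stack=[E + ( E] ptr=6 lookahead=) remaining=[) * num + num $]
Step 15: shift ). Stack=[E + ( E )] ptr=7 lookahead=* remaining=[* num + num $]
Step 16: reduce F->( E ). Stack=[E + F] ptr=7 lookahead=* remaining=[* num + num $]
Step 17: reduce T->F. Stack=[E + T] ptr=7 lookahead=* remaining=[* num + num $]
Step 18: shift *. Stack=[E + T *] ptr=8 lookahead=num remaining=[num + num $]
Step 19: shift num. Stack=[E + T * num] ptr=9 lookahead=+ remaining=[+ num $]
Step 20: reduce F->num. Stack=[E + T * F] ptr=9 lookahead=+ remaining=[+ num $]
Step 21: reduce T->T * F. Stack=[E + T] ptr=9 lookahead=+ remaining=[+ num $]
Step 22: reduce E->E + T. Stack=[E] ptr=9 lookahead=+ remaining=[+ num $]
Step 23: shift +. Stack=[E +] ptr=10 lookahead=num remaining=[num $]
Step 24: shift num. Stack=[E + num] ptr=11 lookahead=$ remaining=[$]
Step 25: reduce F->num. Stack=[E + F] ptr=11 lookahead=$ remaining=[$]
Step 26: reduce T->F. Stack=[E + T] ptr=11 lookahead=$ remaining=[$]
Step 27: reduce E->E + T. Stack=[E] ptr=11 lookahead=$ remaining=[$]
Step 28: accept. Stack=[E] ptr=11 lookahead=$ remaining=[$]

Answer: 28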